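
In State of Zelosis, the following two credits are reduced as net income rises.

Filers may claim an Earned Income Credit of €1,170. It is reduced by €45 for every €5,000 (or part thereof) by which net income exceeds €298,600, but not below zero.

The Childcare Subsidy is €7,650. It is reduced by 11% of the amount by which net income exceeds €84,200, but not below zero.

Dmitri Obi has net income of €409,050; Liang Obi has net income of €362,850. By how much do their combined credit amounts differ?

Dmitri (€409,050): Earned Income Credit: income exceeds €298,600 by €110,450, which is 23 full-or-partial €5,000 increments; reduction = 23 × €45 = €1,035, leaving €135. Childcare Subsidy: 11% of the €324,850 excess over €84,200 is €35,733.50 ≥ base, so the credit is €0. total €135 + €0 = €135
Liang (€362,850): Earned Income Credit: income exceeds €298,600 by €64,250, which is 13 full-or-partial €5,000 increments; reduction = 13 × €45 = €585, leaving €585. Childcare Subsidy: 11% of the €278,650 excess over €84,200 is €30,651.50 ≥ base, so the credit is €0. total €585 + €0 = €585
Difference: |€135 − €585| = €450.

€450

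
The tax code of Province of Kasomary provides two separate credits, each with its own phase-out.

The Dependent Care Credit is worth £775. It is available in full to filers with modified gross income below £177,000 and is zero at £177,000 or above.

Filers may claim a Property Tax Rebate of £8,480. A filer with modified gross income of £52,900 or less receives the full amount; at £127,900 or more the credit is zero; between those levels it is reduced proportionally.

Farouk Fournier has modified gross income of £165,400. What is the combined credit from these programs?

£775

Dependent Care Credit: £165,400 is below the £177,000 cutoff, so the full £775 applies.
Property Tax Rebate: £165,400 is at or above £127,900, so the credit is £0.
Total: £775 + £0 = £775.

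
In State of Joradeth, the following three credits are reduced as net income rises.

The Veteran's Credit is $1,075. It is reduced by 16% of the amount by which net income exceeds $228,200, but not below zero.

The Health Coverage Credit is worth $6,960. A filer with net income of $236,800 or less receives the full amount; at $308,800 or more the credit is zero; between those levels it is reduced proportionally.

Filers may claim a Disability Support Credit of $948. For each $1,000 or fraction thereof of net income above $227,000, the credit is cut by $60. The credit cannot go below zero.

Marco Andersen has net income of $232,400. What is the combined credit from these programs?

Veteran's Credit: 16% of the $4,200 excess over $228,200 is $672; credit = $1,075 − $672 = $403.
Health Coverage Credit: $232,400 is at or below the $236,800 threshold, so the full $6,960 applies.
Disability Support Credit: income exceeds $227,000 by $5,400, which is 6 full-or-partial $1,000 increments; reduction = 6 × $60 = $360, leaving $588.
Total: $403 + $6,960 + $588 = $7,951.

$7,951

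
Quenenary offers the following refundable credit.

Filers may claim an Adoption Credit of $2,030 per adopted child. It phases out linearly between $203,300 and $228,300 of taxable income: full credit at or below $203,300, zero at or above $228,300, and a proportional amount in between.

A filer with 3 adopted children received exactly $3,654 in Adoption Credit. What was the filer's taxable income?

Full credit = 3 × $2,030 = $6,090.
$3,654 is 3,654/6,090 of the full $6,090, so 2,436/6,090 of the $25,000 range has been used: income = $203,300 + $25,000 × 2,436/6,090 = $213,300.

$213,300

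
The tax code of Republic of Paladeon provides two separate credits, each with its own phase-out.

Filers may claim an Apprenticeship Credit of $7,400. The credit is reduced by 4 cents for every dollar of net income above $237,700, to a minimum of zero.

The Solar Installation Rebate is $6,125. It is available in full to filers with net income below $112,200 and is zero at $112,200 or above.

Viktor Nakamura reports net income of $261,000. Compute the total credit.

$6,468

Apprenticeship Credit: 4% of the $23,300 excess over $237,700 is $932; credit = $7,400 − $932 = $6,468.
Solar Installation Rebate: $261,000 meets or exceeds the $112,200 cutoff, so the credit is $0.
Total: $6,468 + $0 = $6,468.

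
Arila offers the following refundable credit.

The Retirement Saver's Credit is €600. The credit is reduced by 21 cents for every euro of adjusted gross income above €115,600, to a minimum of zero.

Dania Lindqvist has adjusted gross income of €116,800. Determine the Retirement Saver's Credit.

€348

Retirement Saver's Credit: 21% of the €1,200 excess over €115,600 is €252; credit = €600 − €252 = €348.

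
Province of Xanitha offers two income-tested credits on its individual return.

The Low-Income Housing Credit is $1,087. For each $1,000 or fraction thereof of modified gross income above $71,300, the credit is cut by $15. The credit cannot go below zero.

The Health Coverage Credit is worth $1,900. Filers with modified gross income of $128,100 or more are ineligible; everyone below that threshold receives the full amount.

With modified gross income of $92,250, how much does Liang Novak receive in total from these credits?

$2,672

Low-Income Housing Credit: income exceeds $71,300 by $20,950, which is 21 full-or-partial $1,000 increments; reduction = 21 × $15 = $315, leaving $772.
Health Coverage Credit: $92,250 is below the $128,100 cutoff, so the full $1,900 applies.
Total: $772 + $1,900 = $2,672.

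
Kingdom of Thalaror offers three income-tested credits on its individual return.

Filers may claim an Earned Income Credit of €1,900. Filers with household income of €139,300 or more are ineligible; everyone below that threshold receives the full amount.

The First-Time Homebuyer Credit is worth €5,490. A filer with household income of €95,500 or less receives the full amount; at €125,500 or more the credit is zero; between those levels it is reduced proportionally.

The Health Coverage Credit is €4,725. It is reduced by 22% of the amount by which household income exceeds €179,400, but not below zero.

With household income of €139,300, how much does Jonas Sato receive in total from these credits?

€4,725

Earned Income Credit: €139,300 meets or exceeds the €139,300 cutoff, so the credit is €0.
First-Time Homebuyer Credit: €139,300 is at or above €125,500, so the credit is €0.
Health Coverage Credit: €139,300 is at or below the €179,400 threshold, so the full €4,725 applies.
Total: €0 + €0 + €4,725 = €4,725.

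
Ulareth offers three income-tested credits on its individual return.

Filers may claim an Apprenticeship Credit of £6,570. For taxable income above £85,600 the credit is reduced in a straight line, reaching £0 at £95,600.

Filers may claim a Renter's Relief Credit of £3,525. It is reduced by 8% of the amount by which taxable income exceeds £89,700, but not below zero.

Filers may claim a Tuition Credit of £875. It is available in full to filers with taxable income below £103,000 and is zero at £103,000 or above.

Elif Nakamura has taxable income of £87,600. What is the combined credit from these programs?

£9,656

Apprenticeship Credit: £87,600 is £2,000 into a £10,000 phase-out range, leaving 8,000/10,000 of the credit: £6,570 × 8,000/10,000 = £5,256.
Renter's Relief Credit: £87,600 is at or below the £89,700 threshold, so the full £3,525 applies.
Tuition Credit: £87,600 is below the £103,000 cutoff, so the full £875 applies.
Total: £5,256 + £3,525 + £875 = £9,656.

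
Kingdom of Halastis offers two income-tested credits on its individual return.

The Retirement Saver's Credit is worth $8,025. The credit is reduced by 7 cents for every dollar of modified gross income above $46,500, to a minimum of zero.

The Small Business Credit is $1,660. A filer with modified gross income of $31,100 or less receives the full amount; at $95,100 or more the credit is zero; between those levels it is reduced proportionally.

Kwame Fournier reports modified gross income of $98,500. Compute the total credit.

Retirement Saver's Credit: 7% of the $52,000 excess over $46,500 is $3,640; credit = $8,025 − $3,640 = $4,385.
Small Business Credit: $98,500 is at or above $95,100, so the credit is $0.
Total: $4,385 + $0 = $4,385.

$4,385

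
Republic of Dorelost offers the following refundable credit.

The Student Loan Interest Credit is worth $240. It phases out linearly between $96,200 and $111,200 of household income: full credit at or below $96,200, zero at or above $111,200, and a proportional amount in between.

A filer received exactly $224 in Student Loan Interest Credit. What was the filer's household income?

$224 is 224/240 of the full $240, so 16/240 of the $15,000 range has been used: income = $96,200 + $15,000 × 16/240 = $97,200.

$97,200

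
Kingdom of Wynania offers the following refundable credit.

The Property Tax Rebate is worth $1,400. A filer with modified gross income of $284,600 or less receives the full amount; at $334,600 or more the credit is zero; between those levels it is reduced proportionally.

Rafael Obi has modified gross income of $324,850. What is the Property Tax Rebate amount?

Property Tax Rebate: $324,850 is $40,250 into a $50,000 phase-out range, leaving 9,750/50,000 of the credit: $1,400 × 9,750/50,000 = $273.

$273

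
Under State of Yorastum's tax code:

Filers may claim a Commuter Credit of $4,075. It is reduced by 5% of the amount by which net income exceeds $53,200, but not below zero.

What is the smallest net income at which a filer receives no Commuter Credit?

$134,700

The credit falls by 5% of each dollar above $53,200, so it reaches zero when the excess is $4,075 / 5% = $81,500: income = $53,200 + $81,500 = $134,700.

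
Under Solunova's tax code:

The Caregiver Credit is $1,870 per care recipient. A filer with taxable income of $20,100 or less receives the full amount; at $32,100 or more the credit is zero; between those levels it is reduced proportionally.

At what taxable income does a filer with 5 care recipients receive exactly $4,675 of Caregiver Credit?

$26,100

Full credit = 5 × $1,870 = $9,350.
$4,675 is 4,675/9,350 of the full $9,350, so 4,675/9,350 of the $12,000 range has been used: income = $20,100 + $12,000 × 4,675/9,350 = $26,100.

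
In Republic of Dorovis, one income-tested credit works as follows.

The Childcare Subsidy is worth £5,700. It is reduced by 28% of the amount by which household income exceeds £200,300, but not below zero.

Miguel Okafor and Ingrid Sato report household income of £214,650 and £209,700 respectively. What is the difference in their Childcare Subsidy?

£1,386

Miguel (£214,650): Childcare Subsidy: 28% of the £14,350 excess over £200,300 is £4,018; credit = £5,700 − £4,018 = £1,682.
Ingrid (£209,700): Childcare Subsidy: 28% of the £9,400 excess over £200,300 is £2,632; credit = £5,700 − £2,632 = £3,068.
Difference: |£1,682 − £3,068| = £1,386.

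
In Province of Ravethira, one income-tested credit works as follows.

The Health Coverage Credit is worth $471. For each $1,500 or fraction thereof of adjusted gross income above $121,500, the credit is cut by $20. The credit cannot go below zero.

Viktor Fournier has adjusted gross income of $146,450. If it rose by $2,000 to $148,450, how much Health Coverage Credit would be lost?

At $146,450 — income exceeds $121,500 by $24,950, which is 17 full-or-partial $1,500 increments; reduction = 17 × $20 = $340, leaving $131.
At $148,450 — income exceeds $121,500 by $26,950, which is 18 full-or-partial $1,500 increments; reduction = 18 × $20 = $360, leaving $111.
Lost: $131 − $111 = $20.

$20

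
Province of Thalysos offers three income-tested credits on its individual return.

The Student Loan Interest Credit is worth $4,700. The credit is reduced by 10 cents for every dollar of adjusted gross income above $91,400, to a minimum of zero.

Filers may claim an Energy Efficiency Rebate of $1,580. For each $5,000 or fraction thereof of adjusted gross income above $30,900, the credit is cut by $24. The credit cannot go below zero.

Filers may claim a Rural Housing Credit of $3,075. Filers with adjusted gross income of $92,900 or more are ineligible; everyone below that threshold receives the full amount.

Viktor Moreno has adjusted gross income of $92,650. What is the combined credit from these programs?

Student Loan Interest Credit: 10% of the $1,250 excess over $91,400 is $125; credit = $4,700 − $125 = $4,575.
Energy Efficiency Rebate: income exceeds $30,900 by $61,750, which is 13 full-or-partial $5,000 increments; reduction = 13 × $24 = $312, leaving $1,268.
Rural Housing Credit: $92,650 is below the $92,900 cutoff, so the full $3,075 applies.
Total: $4,575 + $1,268 + $3,075 = $8,918.

$8,918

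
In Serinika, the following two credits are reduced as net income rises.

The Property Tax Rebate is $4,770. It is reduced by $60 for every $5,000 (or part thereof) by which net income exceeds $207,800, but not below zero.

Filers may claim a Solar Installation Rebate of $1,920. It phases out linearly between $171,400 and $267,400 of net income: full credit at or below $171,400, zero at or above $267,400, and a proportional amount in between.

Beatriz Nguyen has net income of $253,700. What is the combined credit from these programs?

$4,444

Property Tax Rebate: income exceeds $207,800 by $45,900, which is 10 full-or-partial $5,000 increments; reduction = 10 × $60 = $600, leaving $4,170.
Solar Installation Rebate: $253,700 is $82,300 into a $96,000 phase-out range, leaving 13,700/96,000 of the credit: $1,920 × 13,700/96,000 = $274.
Total: $4,170 + $274 = $4,444.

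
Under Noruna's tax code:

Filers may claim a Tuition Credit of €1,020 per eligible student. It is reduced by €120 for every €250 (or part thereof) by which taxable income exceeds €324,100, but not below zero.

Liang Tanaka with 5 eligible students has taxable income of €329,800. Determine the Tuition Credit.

€2,340

Tuition Credit: base = 5 × €1,020 = €5,100. income exceeds €324,100 by €5,700, which is 23 full-or-partial €250 increments; reduction = 23 × €120 = €2,760, leaving €2,340.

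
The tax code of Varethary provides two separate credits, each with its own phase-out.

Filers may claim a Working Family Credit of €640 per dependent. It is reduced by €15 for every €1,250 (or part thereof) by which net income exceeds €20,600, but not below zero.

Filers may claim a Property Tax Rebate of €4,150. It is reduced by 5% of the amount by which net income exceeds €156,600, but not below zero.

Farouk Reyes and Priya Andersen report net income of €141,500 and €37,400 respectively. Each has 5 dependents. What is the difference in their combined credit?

€1,245

Farouk (€141,500): Working Family Credit: base = 5 × €640 = €3,200. income exceeds €20,600 by €120,900, which is 97 full-or-partial €1,250 increments; reduction = 97 × €15 = €1,455, leaving €1,745. Property Tax Rebate: €141,500 is at or below the €156,600 threshold, so the full €4,150 applies. total €1,745 + €4,150 = €5,895
Priya (€37,400): Working Family Credit: base = 5 × €640 = €3,200. income exceeds €20,600 by €16,800, which is 14 full-or-partial €1,250 increments; reduction = 14 × €15 = €210, leaving €2,990. Property Tax Rebate: €37,400 is at or below the €156,600 threshold, so the full €4,150 applies. total €2,990 + €4,150 = €7,140
Difference: |€5,895 − €7,140| = €1,245.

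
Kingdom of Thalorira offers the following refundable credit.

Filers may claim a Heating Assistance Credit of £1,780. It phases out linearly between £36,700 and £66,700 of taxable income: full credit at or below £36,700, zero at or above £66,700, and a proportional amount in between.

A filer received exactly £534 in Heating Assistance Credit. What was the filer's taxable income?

£534 is 534/1,780 of the full £1,780, so 1,246/1,780 of the £30,000 range has been used: income = £36,700 + £30,000 × 1,246/1,780 = £57,700.

£57,700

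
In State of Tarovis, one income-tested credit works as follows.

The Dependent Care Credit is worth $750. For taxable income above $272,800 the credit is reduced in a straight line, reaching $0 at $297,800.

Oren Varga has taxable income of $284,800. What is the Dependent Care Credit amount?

$390

Dependent Care Credit: $284,800 is $12,000 into a $25,000 phase-out range, leaving 13,000/25,000 of the credit: $750 × 13,000/25,000 = $390.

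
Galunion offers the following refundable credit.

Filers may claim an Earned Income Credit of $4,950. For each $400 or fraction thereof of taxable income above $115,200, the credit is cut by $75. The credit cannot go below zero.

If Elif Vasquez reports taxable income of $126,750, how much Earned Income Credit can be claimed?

$2,775

Earned Income Credit: income exceeds $115,200 by $11,550, which is 29 full-or-partial $400 increments; reduction = 29 × $75 = $2,175, leaving $2,775.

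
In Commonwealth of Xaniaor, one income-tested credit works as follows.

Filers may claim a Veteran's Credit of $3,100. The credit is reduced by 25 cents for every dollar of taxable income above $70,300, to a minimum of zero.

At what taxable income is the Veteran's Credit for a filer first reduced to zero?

The credit falls by 25% of each dollar above $70,300, so it reaches zero when the excess is $3,100 / 25% = $12,400: income = $70,300 + $12,400 = $82,700.

$82,700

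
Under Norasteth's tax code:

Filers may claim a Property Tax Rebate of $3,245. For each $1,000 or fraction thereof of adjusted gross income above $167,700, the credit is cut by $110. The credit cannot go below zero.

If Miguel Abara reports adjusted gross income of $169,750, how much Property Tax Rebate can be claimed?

$2,915

Property Tax Rebate: income exceeds $167,700 by $2,050, which is 3 full-or-partial $1,000 increments; reduction = 3 × $110 = $330, leaving $2,915.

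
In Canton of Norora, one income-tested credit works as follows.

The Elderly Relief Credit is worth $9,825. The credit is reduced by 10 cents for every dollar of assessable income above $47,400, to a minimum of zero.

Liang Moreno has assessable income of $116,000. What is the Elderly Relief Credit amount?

Elderly Relief Credit: 10% of the $68,600 excess over $47,400 is $6,860; credit = $9,825 − $6,860 = $2,965.

$2,965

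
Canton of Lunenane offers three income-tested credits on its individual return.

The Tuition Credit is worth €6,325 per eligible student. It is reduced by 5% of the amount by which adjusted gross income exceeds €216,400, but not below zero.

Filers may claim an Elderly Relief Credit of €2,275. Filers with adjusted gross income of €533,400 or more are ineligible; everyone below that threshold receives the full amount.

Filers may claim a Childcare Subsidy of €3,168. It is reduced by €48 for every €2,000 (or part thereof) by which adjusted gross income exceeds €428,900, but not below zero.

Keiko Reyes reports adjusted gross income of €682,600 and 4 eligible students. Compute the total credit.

€1,990

Tuition Credit: base = 4 × €6,325 = €25,300. 5% of the €466,200 excess over €216,400 is €23,310; credit = €25,300 − €23,310 = €1,990.
Elderly Relief Credit: €682,600 meets or exceeds the €533,400 cutoff, so the credit is €0.
Childcare Subsidy: income exceeds €428,900 by €253,700 → 127 increments × €48 = €6,096 ≥ base, so the credit is €0.
Total: €1,990 + €0 + €0 = €1,990.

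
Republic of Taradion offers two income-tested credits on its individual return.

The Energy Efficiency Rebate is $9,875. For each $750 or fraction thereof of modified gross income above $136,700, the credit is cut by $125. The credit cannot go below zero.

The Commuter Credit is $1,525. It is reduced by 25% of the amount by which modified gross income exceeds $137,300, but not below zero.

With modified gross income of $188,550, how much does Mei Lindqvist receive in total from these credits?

$1,125

Energy Efficiency Rebate: income exceeds $136,700 by $51,850, which is 70 full-or-partial $750 increments; reduction = 70 × $125 = $8,750, leaving $1,125.
Commuter Credit: 25% of the $51,250 excess over $137,300 is $12,812.50 ≥ base, so the credit is $0.
Total: $1,125 + $0 = $1,125.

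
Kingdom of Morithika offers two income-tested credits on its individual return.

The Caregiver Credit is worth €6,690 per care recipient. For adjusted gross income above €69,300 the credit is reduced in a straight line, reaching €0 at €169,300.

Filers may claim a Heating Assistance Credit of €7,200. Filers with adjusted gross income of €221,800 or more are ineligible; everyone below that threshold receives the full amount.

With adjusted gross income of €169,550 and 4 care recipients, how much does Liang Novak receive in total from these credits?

Caregiver Credit: base = 4 × €6,690 = €26,760. €169,550 is at or above €169,300, so the credit is €0.
Heating Assistance Credit: €169,550 is below the €221,800 cutoff, so the full €7,200 applies.
Total: €0 + €7,200 = €7,200.

€7,200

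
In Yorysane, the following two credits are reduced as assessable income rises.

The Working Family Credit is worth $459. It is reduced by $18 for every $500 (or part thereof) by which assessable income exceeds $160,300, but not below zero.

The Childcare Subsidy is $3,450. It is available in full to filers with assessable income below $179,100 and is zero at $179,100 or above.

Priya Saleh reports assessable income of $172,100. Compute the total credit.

Working Family Credit: income exceeds $160,300 by $11,800, which is 24 full-or-partial $500 increments; reduction = 24 × $18 = $432, leaving $27.
Childcare Subsidy: $172,100 is below the $179,100 cutoff, so the full $3,450 applies.
Total: $27 + $3,450 = $3,477.

$3,477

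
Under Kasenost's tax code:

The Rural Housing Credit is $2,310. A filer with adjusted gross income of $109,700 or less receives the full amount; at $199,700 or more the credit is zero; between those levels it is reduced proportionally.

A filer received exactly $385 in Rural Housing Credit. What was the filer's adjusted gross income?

$385 is 385/2,310 of the full $2,310, so 1,925/2,310 of the $90,000 range has been used: income = $109,700 + $90,000 × 1,925/2,310 = $184,700.

$184,700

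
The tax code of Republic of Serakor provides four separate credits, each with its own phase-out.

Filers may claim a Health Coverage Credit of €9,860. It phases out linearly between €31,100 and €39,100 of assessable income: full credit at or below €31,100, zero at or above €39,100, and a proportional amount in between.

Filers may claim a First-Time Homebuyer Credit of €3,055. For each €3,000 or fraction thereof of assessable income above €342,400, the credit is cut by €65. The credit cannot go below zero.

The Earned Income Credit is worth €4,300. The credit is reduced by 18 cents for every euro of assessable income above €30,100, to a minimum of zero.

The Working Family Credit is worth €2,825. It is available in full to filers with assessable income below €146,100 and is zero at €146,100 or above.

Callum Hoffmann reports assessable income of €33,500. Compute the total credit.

Health Coverage Credit: €33,500 is €2,400 into a €8,000 phase-out range, leaving 5,600/8,000 of the credit: €9,860 × 5,600/8,000 = €6,902.
First-Time Homebuyer Credit: €33,500 is at or below the €342,400 threshold, so the full €3,055 applies.
Earned Income Credit: 18% of the €3,400 excess over €30,100 is €612; credit = €4,300 − €612 = €3,688.
Working Family Credit: €33,500 is below the €146,100 cutoff, so the full €2,825 applies.
Total: €6,902 + €3,055 + €3,688 + €2,825 = €16,470.

€16,470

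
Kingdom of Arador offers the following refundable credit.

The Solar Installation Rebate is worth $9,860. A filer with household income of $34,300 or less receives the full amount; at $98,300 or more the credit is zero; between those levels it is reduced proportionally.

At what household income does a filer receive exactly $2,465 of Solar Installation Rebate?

$2,465 is 2,465/9,860 of the full $9,860, so 7,395/9,860 of the $64,000 range has been used: income = $34,300 + $64,000 × 7,395/9,860 = $82,300.

$82,300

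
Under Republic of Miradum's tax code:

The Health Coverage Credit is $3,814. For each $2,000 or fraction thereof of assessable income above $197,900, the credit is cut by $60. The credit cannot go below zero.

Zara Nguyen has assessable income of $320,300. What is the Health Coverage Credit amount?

$94

Health Coverage Credit: income exceeds $197,900 by $122,400, which is 62 full-or-partial $2,000 increments; reduction = 62 × $60 = $3,720, leaving $94.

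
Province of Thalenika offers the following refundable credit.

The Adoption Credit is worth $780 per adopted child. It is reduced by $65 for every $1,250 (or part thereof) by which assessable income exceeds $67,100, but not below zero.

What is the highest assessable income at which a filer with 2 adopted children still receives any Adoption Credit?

$95,850

Full credit = 2 × $780 = $1,560.
After 23 increments the reduction is 23 × $65 = $1,495, leaving $65; one more increment wipes it out. Increment 23 ends at excess 23 × $1,250 = $28,750, so the highest qualifying income is $67,100 + $28,750 = $95,850.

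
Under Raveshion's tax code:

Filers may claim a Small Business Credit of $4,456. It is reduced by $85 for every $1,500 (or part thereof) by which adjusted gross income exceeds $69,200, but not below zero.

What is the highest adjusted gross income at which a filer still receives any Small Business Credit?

$147,200

After 52 increments the reduction is 52 × $85 = $4,420, leaving $36; one more increment wipes it out. Increment 52 ends at excess 52 × $1,500 = $78,000, so the highest qualifying income is $69,200 + $78,000 = $147,200.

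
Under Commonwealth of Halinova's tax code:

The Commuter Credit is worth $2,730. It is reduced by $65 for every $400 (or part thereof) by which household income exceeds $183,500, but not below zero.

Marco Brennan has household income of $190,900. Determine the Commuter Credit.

Commuter Credit: income exceeds $183,500 by $7,400, which is 19 full-or-partial $400 increments; reduction = 19 × $65 = $1,235, leaving $1,495.

$1,495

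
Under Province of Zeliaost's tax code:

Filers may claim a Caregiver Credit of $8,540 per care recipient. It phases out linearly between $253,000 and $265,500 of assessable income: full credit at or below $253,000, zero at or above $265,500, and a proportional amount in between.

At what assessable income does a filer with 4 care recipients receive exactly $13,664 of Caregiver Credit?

$260,500

Full credit = 4 × $8,540 = $34,160.
$13,664 is 13,664/34,160 of the full $34,160, so 20,496/34,160 of the $12,500 range has been used: income = $253,000 + $12,500 × 20,496/34,160 = $260,500.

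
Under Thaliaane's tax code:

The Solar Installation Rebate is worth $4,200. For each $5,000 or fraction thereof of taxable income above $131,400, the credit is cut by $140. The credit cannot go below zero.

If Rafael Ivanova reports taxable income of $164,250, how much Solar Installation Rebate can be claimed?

$3,220

Solar Installation Rebate: income exceeds $131,400 by $32,850, which is 7 full-or-partial $5,000 increments; reduction = 7 × $140 = $980, leaving $3,220.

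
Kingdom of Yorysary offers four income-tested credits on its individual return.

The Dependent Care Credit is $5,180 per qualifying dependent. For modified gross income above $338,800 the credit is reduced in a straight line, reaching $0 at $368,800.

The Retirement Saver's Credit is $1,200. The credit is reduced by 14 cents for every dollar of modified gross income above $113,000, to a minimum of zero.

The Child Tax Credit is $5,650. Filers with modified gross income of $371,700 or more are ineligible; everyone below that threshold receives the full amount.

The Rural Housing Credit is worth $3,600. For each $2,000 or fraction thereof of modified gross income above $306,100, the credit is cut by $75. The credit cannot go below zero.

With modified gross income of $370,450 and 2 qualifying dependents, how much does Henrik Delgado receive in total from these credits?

$6,775

Dependent Care Credit: base = 2 × $5,180 = $10,360. $370,450 is at or above $368,800, so the credit is $0.
Retirement Saver's Credit: 14% of the $257,450 excess over $113,000 is $36,043 ≥ base, so the credit is $0.
Child Tax Credit: $370,450 is below the $371,700 cutoff, so the full $5,650 applies.
Rural Housing Credit: income exceeds $306,100 by $64,350, which is 33 full-or-partial $2,000 increments; reduction = 33 × $75 = $2,475, leaving $1,125.
Total: $0 + $0 + $5,650 + $1,125 = $6,775.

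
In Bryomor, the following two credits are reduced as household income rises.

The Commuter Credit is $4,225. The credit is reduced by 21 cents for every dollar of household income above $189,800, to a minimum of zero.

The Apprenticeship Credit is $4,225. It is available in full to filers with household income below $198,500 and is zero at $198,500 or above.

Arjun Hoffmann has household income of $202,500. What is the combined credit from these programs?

Commuter Credit: 21% of the $12,700 excess over $189,800 is $2,667; credit = $4,225 − $2,667 = $1,558.
Apprenticeship Credit: $202,500 meets or exceeds the $198,500 cutoff, so the credit is $0.
Total: $1,558 + $0 = $1,558.

$1,558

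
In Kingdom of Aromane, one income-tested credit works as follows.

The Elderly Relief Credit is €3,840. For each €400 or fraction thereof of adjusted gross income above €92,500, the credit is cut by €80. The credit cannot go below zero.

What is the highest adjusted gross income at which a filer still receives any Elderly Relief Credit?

After 47 increments the reduction is 47 × €80 = €3,760, leaving €80; one more increment wipes it out. Increment 47 ends at excess 47 × €400 = €18,800, so the highest qualifying income is €92,500 + €18,800 = €111,300.

€111,300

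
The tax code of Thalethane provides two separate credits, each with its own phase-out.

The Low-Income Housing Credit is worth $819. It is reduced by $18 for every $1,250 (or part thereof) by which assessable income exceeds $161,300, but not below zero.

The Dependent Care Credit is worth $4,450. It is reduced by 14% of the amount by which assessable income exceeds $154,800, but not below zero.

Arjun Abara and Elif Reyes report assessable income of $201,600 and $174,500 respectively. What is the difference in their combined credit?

Arjun ($201,600): Low-Income Housing Credit: income exceeds $161,300 by $40,300, which is 33 full-or-partial $1,250 increments; reduction = 33 × $18 = $594, leaving $225. Dependent Care Credit: 14% of the $46,800 excess over $154,800 is $6,552 ≥ base, so the credit is $0. total $225 + $0 = $225
Elif ($174,500): Low-Income Housing Credit: income exceeds $161,300 by $13,200, which is 11 full-or-partial $1,250 increments; reduction = 11 × $18 = $198, leaving $621. Dependent Care Credit: 14% of the $19,700 excess over $154,800 is $2,758; credit = $4,450 − $2,758 = $1,692. total $621 + $1,692 = $2,313
Difference: |$225 − $2,313| = $2,088.

$2,088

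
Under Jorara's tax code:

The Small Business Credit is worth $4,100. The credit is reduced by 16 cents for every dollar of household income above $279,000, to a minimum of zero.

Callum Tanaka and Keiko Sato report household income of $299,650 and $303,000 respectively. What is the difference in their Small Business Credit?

Callum ($299,650): Small Business Credit: 16% of the $20,650 excess over $279,000 is $3,304; credit = $4,100 − $3,304 = $796.
Keiko ($303,000): Small Business Credit: 16% of the $24,000 excess over $279,000 is $3,840; credit = $4,100 − $3,840 = $260.
Difference: |$796 − $260| = $536.

$536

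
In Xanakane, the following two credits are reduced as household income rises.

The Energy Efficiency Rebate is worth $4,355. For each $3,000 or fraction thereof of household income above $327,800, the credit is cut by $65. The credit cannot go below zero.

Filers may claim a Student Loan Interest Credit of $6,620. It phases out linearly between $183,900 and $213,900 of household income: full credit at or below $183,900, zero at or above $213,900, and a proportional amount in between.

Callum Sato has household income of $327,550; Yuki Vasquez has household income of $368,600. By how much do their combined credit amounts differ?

Callum ($327,550): Energy Efficiency Rebate: $327,550 is at or below the $327,800 threshold, so the full $4,355 applies. Student Loan Interest Credit: $327,550 is at or above $213,900, so the credit is $0. total $4,355 + $0 = $4,355
Yuki ($368,600): Energy Efficiency Rebate: income exceeds $327,800 by $40,800, which is 14 full-or-partial $3,000 increments; reduction = 14 × $65 = $910, leaving $3,445. Student Loan Interest Credit: $368,600 is at or above $213,900, so the credit is $0. total $3,445 + $0 = $3,445
Difference: |$4,355 − $3,445| = $910.

$910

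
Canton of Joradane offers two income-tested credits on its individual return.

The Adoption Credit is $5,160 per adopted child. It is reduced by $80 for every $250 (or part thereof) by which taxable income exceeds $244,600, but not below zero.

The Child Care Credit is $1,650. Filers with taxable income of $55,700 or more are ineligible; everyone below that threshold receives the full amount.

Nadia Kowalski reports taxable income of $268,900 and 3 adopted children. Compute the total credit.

$7,640

Adoption Credit: base = 3 × $5,160 = $15,480. income exceeds $244,600 by $24,300, which is 98 full-or-partial $250 increments; reduction = 98 × $80 = $7,840, leaving $7,640.
Child Care Credit: $268,900 meets or exceeds the $55,700 cutoff, so the credit is $0.
Total: $7,640 + $0 = $7,640.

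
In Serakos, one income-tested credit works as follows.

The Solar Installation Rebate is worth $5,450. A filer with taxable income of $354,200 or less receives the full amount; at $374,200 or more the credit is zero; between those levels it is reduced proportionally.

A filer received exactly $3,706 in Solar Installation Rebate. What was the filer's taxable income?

$3,706 is 3,706/5,450 of the full $5,450, so 1,744/5,450 of the $20,000 range has been used: income = $354,200 + $20,000 × 1,744/5,450 = $360,600.

$360,600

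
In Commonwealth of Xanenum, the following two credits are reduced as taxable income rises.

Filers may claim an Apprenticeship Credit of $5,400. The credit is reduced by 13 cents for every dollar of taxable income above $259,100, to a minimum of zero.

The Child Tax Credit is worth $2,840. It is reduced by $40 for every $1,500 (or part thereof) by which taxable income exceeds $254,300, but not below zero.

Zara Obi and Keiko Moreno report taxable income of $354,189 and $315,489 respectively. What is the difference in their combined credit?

$1,040

Zara ($354,189): Apprenticeship Credit: 13% of the $95,089 excess over $259,100 is $12,361.57 ≥ base, so the credit is $0. Child Tax Credit: income exceeds $254,300 by $99,889, which is 67 full-or-partial $1,500 increments; reduction = 67 × $40 = $2,680, leaving $160. total $0 + $160 = $160
Keiko ($315,489): Apprenticeship Credit: 13% of the $56,389 excess over $259,100 is $7,330.57 ≥ base, so the credit is $0. Child Tax Credit: income exceeds $254,300 by $61,189, which is 41 full-or-partial $1,500 increments; reduction = 41 × $40 = $1,640, leaving $1,200. total $0 + $1,200 = $1,200
Difference: |$160 − $1,200| = $1,040.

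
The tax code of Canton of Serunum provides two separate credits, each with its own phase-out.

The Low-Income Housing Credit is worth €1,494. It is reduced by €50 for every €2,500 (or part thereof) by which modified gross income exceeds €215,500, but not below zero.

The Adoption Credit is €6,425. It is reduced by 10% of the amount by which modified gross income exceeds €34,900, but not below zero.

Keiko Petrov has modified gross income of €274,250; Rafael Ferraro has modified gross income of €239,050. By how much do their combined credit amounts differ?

Keiko (€274,250): Low-Income Housing Credit: income exceeds €215,500 by €58,750, which is 24 full-or-partial €2,500 increments; reduction = 24 × €50 = €1,200, leaving €294. Adoption Credit: 10% of the €239,350 excess over €34,900 is €23,935 ≥ base, so the credit is €0. total €294 + €0 = €294
Rafael (€239,050): Low-Income Housing Credit: income exceeds €215,500 by €23,550, which is 10 full-or-partial €2,500 increments; reduction = 10 × €50 = €500, leaving €994. Adoption Credit: 10% of the €204,150 excess over €34,900 is €20,415 ≥ base, so the credit is €0. total €994 + €0 = €994
Difference: |€294 − €994| = €700.

€700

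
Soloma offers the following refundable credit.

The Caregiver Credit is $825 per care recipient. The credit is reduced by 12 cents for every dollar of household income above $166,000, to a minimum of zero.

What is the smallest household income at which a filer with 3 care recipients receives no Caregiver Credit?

$186,625

Full credit = 3 × $825 = $2,475.
The credit falls by 12% of each dollar above $166,000, so it reaches zero when the excess is $2,475 / 12% = $20,625: income = $166,000 + $20,625 = $186,625.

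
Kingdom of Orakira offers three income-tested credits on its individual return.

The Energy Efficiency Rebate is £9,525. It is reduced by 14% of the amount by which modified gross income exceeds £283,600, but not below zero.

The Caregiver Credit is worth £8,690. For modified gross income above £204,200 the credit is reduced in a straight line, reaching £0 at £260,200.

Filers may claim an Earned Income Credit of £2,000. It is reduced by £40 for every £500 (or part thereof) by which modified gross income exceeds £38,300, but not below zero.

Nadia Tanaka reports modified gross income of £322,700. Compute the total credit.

£4,051

Energy Efficiency Rebate: 14% of the £39,100 excess over £283,600 is £5,474; credit = £9,525 − £5,474 = £4,051.
Caregiver Credit: £322,700 is at or above £260,200, so the credit is £0.
Earned Income Credit: income exceeds £38,300 by £284,400 → 569 increments × £40 = £22,760 ≥ base, so the credit is £0.
Total: £4,051 + £0 + £0 = £4,051.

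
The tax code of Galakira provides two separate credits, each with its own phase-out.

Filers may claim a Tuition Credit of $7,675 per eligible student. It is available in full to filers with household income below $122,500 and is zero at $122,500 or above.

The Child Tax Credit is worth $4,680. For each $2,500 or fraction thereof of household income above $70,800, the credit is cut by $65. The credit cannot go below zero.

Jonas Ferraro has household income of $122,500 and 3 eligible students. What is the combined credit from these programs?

$3,315

Tuition Credit: base = 3 × $7,675 = $23,025. $122,500 meets or exceeds the $122,500 cutoff, so the credit is $0.
Child Tax Credit: income exceeds $70,800 by $51,700, which is 21 full-or-partial $2,500 increments; reduction = 21 × $65 = $1,365, leaving $3,315.
Total: $0 + $3,315 = $3,315.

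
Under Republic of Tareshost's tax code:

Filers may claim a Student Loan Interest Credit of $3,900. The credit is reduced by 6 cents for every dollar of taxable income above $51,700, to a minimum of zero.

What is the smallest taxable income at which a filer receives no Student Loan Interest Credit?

$116,700

The credit falls by 6% of each dollar above $51,700, so it reaches zero when the excess is $3,900 / 6% = $65,000: income = $51,700 + $65,000 = $116,700.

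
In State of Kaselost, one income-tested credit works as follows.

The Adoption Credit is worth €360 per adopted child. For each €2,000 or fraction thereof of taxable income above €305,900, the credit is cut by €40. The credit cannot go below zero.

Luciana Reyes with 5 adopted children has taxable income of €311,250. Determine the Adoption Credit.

Adoption Credit: base = 5 × €360 = €1,800. income exceeds €305,900 by €5,350, which is 3 full-or-partial €2,000 increments; reduction = 3 × €40 = €120, leaving €1,680.

€1,680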